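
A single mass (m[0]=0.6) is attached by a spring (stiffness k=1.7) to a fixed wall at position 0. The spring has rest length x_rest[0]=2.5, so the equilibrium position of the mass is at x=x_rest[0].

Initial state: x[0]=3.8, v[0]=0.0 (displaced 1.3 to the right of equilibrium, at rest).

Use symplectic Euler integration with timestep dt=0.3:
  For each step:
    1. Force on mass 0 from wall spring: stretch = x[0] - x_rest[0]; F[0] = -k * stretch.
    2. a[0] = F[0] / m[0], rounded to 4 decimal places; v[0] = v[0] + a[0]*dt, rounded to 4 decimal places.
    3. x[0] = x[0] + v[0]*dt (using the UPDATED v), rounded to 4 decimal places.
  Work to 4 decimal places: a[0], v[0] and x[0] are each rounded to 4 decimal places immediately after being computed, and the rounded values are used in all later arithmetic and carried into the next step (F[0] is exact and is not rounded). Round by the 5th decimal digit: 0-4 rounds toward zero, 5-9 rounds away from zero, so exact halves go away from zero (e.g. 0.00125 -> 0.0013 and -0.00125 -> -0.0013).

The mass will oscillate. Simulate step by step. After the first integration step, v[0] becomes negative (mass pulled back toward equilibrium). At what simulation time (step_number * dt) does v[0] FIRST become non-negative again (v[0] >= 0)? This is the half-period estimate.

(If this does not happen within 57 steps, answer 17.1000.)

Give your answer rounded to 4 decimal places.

Step 0: x=[3.8000] v=[0.0000]
Step 1: x=[3.4685] v=[-1.1050]
Step 2: x=[2.8900] v=[-1.9282]
Step 3: x=[2.2121] v=[-2.2597]
Step 4: x=[1.6076] v=[-2.0150]
Step 5: x=[1.2307] v=[-1.2565]
Step 6: x=[1.1774] v=[-0.1776]
Step 7: x=[1.4614] v=[0.9466]
First v>=0 after going negative at step 7, time=2.1000

Answer: 2.1000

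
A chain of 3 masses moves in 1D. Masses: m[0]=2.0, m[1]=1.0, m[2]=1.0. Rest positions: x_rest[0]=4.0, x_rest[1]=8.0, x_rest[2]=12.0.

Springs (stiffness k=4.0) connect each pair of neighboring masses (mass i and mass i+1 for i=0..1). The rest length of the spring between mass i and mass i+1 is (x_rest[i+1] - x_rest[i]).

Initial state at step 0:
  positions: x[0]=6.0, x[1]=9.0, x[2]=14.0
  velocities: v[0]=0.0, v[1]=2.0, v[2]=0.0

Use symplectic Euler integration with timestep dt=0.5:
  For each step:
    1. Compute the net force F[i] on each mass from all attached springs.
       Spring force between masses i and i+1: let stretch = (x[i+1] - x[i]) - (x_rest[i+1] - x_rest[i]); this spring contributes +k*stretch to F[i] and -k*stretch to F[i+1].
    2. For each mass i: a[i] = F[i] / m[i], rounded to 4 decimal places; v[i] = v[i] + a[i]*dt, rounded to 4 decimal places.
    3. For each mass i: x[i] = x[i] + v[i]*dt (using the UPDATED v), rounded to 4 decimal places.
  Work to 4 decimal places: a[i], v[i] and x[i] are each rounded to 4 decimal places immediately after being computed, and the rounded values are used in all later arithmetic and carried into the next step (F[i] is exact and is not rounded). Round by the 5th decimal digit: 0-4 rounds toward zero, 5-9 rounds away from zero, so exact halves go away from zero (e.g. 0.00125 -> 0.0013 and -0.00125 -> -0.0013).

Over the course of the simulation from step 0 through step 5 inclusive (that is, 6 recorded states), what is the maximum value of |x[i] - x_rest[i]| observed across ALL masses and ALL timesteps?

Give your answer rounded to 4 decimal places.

Answer: 4.6250

Derivation:
Step 0: x=[6.0000 9.0000 14.0000] v=[0.0000 2.0000 0.0000]
Step 1: x=[5.5000 12.0000 13.0000] v=[-1.0000 6.0000 -2.0000]
Step 2: x=[6.2500 9.5000 15.0000] v=[1.5000 -5.0000 4.0000]
Step 3: x=[6.6250 9.2500 15.5000] v=[0.7500 -0.5000 1.0000]
Step 4: x=[6.3125 12.6250 13.7500] v=[-0.6250 6.7500 -3.5000]
Step 5: x=[7.1563 10.8125 14.8750] v=[1.6875 -3.6250 2.2500]
Max displacement = 4.6250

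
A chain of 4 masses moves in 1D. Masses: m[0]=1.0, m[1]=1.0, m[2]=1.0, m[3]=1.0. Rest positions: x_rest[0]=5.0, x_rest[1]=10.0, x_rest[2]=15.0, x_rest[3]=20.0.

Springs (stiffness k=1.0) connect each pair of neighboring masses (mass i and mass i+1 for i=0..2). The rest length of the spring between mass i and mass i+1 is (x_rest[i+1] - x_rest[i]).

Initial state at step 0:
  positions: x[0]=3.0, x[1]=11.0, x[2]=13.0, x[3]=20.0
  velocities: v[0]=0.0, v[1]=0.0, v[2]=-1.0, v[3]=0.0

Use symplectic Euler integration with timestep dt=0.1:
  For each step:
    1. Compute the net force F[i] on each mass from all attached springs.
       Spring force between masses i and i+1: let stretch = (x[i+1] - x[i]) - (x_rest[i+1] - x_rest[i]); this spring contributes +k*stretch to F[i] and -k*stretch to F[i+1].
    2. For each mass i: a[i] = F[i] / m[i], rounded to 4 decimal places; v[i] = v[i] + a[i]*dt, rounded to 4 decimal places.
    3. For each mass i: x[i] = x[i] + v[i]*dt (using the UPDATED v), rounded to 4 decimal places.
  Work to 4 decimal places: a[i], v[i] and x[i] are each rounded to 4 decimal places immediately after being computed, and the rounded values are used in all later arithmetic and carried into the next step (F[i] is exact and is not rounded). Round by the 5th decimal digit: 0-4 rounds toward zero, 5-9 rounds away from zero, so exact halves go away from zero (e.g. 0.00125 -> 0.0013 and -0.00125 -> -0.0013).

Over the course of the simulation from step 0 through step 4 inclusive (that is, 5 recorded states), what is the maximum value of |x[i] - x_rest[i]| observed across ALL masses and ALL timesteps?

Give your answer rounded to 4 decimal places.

Step 0: x=[3.0000 11.0000 13.0000 20.0000] v=[0.0000 0.0000 -1.0000 0.0000]
Step 1: x=[3.0300 10.9400 12.9500 19.9800] v=[0.3000 -0.6000 -0.5000 -0.2000]
Step 2: x=[3.0891 10.8210 12.9502 19.9397] v=[0.5910 -1.1900 0.0020 -0.4030]
Step 3: x=[3.1755 10.6460 12.9990 19.8795] v=[0.8642 -1.7503 0.4880 -0.6020]
Step 4: x=[3.2866 10.4198 13.0931 19.8005] v=[1.1113 -2.2621 0.9408 -0.7901]
Max displacement = 2.0500

Answer: 2.0500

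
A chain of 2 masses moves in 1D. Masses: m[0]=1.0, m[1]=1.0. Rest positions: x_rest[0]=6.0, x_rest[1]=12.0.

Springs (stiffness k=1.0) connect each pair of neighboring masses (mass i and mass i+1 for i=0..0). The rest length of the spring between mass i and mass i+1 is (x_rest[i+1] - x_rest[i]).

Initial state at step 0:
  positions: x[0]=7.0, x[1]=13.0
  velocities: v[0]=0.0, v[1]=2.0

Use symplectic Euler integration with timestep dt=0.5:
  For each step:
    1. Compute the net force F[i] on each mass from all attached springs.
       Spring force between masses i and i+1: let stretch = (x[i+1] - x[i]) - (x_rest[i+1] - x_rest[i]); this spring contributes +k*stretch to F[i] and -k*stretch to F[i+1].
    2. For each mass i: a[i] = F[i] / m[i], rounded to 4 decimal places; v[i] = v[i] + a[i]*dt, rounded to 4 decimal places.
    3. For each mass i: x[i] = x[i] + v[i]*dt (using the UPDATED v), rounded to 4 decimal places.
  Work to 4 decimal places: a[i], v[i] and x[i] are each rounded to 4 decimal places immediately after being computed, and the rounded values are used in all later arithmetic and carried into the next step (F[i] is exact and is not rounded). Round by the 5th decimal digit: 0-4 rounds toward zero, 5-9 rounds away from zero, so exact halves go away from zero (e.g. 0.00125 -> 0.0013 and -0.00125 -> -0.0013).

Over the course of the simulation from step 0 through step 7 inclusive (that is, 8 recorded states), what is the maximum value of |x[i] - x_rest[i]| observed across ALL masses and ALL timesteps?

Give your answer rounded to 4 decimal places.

Step 0: x=[7.0000 13.0000] v=[0.0000 2.0000]
Step 1: x=[7.0000 14.0000] v=[0.0000 2.0000]
Step 2: x=[7.2500 14.7500] v=[0.5000 1.5000]
Step 3: x=[7.8750 15.1250] v=[1.2500 0.7500]
Step 4: x=[8.8125 15.1875] v=[1.8750 0.1250]
Step 5: x=[9.8438 15.1563] v=[2.0625 -0.0625]
Step 6: x=[10.7032 15.2970] v=[1.7188 0.2813]
Step 7: x=[11.2111 15.7892] v=[1.0157 0.9844]
Max displacement = 5.2111

Answer: 5.2111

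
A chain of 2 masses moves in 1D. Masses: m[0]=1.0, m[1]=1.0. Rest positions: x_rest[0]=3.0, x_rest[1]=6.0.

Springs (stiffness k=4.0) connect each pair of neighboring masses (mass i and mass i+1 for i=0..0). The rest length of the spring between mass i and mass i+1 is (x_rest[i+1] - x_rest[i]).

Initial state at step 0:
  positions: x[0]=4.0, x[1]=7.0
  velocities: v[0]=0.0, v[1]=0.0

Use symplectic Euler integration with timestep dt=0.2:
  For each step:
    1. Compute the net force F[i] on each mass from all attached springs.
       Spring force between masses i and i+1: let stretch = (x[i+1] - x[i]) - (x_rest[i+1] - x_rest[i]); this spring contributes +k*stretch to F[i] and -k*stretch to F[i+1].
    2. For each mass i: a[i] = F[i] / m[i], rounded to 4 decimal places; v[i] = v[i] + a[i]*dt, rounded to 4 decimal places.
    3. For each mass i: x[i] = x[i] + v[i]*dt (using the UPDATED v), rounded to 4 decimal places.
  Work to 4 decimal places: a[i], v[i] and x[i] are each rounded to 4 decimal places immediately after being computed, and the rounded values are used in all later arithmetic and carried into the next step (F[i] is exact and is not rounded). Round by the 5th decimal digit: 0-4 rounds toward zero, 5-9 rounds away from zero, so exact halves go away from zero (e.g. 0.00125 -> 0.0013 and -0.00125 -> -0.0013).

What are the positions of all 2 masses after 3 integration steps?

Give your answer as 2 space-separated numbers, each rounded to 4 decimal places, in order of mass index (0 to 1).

Answer: 4.0000 7.0000

Derivation:
Step 0: x=[4.0000 7.0000] v=[0.0000 0.0000]
Step 1: x=[4.0000 7.0000] v=[0.0000 0.0000]
Step 2: x=[4.0000 7.0000] v=[0.0000 0.0000]
Step 3: x=[4.0000 7.0000] v=[0.0000 0.0000]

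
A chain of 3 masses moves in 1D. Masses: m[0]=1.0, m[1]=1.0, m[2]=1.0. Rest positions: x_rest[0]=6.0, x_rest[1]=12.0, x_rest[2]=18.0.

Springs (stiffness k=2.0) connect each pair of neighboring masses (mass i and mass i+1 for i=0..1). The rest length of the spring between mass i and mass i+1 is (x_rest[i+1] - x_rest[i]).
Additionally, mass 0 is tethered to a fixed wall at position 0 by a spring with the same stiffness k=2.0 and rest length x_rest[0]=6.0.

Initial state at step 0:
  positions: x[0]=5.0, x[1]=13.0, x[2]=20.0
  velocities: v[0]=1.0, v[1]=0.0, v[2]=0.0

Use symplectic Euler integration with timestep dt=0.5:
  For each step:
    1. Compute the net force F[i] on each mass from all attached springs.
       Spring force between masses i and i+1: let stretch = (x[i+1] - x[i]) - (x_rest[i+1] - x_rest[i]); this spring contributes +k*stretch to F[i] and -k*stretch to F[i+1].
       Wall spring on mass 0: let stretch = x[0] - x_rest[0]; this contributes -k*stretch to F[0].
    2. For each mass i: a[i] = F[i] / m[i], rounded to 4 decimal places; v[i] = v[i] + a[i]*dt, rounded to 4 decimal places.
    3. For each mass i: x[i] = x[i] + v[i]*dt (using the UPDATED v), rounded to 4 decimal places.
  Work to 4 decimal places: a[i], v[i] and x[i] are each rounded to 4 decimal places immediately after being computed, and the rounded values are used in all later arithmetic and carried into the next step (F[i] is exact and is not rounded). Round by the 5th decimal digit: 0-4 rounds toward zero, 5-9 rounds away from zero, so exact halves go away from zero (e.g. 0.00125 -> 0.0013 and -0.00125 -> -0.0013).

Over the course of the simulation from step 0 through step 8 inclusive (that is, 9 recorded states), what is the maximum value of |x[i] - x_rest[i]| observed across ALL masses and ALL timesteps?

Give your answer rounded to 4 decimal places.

Answer: 2.2500

Derivation:
Step 0: x=[5.0000 13.0000 20.0000] v=[1.0000 0.0000 0.0000]
Step 1: x=[7.0000 12.5000 19.5000] v=[4.0000 -1.0000 -1.0000]
Step 2: x=[8.2500 12.7500 18.5000] v=[2.5000 0.5000 -2.0000]
Step 3: x=[7.6250 13.6250 17.6250] v=[-1.2500 1.7500 -1.7500]
Step 4: x=[6.1875 13.5000 17.7500] v=[-2.8750 -0.2500 0.2500]
Step 5: x=[5.3125 11.8438 18.7500] v=[-1.7500 -3.3125 2.0000]
Step 6: x=[5.0469 10.3750 19.2969] v=[-0.5312 -2.9376 1.0938]
Step 7: x=[4.9219 10.7031 18.3829] v=[-0.2500 0.6562 -1.8281]
Step 8: x=[5.2266 11.9805 16.6290] v=[0.6093 2.5548 -3.5079]
Max displacement = 2.2500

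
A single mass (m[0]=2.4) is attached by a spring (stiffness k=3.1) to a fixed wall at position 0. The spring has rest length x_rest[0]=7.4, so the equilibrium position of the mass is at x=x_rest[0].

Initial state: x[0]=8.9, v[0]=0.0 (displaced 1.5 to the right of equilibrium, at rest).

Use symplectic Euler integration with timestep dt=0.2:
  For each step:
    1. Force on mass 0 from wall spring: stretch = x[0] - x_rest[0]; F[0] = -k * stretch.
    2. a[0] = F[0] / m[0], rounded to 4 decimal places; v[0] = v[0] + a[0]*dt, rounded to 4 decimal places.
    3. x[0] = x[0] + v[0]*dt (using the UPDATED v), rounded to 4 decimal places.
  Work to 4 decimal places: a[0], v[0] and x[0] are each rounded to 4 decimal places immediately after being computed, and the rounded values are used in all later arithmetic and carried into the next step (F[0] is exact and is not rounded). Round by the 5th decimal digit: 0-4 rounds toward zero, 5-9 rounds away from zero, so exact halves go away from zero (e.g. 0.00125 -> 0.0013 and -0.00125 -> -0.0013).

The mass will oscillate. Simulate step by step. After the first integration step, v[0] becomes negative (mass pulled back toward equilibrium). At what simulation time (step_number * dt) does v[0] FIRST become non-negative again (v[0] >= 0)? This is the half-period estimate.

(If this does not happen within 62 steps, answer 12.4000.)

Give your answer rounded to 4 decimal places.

Answer: 2.8000

Derivation:
Step 0: x=[8.9000] v=[0.0000]
Step 1: x=[8.8225] v=[-0.3875]
Step 2: x=[8.6715] v=[-0.7550]
Step 3: x=[8.4548] v=[-1.0835]
Step 4: x=[8.1836] v=[-1.3560]
Step 5: x=[7.8719] v=[-1.5584]
Step 6: x=[7.5358] v=[-1.6803]
Step 7: x=[7.1927] v=[-1.7154]
Step 8: x=[6.8603] v=[-1.6618]
Step 9: x=[6.5558] v=[-1.5224]
Step 10: x=[6.2949] v=[-1.3043]
Step 11: x=[6.0911] v=[-1.0188]
Step 12: x=[5.9550] v=[-0.6807]
Step 13: x=[5.8935] v=[-0.3074]
Step 14: x=[5.9099] v=[0.0818]
First v>=0 after going negative at step 14, time=2.8000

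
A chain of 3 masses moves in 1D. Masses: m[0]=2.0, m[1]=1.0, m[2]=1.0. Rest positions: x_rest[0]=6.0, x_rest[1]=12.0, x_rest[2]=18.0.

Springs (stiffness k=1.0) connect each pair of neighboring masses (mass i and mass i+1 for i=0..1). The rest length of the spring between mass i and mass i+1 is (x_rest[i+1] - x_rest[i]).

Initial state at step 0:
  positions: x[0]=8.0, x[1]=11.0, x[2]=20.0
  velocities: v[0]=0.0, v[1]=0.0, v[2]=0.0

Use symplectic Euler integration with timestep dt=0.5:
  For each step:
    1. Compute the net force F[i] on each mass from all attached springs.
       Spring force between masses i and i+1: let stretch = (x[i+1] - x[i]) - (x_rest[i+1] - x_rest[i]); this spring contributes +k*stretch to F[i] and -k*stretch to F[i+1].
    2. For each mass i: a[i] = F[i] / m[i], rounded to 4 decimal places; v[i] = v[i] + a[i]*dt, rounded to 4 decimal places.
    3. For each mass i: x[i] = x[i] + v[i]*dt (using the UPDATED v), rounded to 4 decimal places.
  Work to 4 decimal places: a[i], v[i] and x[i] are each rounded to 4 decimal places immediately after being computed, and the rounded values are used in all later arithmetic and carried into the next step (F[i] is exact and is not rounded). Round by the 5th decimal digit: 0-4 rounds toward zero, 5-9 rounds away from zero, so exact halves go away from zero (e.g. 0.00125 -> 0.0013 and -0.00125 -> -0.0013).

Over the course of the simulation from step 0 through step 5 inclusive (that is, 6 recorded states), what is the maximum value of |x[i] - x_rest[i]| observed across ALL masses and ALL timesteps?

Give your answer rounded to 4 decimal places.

Answer: 3.5587

Derivation:
Step 0: x=[8.0000 11.0000 20.0000] v=[0.0000 0.0000 0.0000]
Step 1: x=[7.6250 12.5000 19.2500] v=[-0.7500 3.0000 -1.5000]
Step 2: x=[7.1094 14.4688 18.3125] v=[-1.0313 3.9375 -1.8750]
Step 3: x=[6.7637 15.5587 17.9141] v=[-0.6915 2.1797 -0.7969]
Step 4: x=[6.7674 15.0387 18.4268] v=[0.0073 -1.0401 1.0254]
Step 5: x=[7.0550 13.2979 19.5925] v=[0.5752 -3.4817 2.3314]
Max displacement = 3.5587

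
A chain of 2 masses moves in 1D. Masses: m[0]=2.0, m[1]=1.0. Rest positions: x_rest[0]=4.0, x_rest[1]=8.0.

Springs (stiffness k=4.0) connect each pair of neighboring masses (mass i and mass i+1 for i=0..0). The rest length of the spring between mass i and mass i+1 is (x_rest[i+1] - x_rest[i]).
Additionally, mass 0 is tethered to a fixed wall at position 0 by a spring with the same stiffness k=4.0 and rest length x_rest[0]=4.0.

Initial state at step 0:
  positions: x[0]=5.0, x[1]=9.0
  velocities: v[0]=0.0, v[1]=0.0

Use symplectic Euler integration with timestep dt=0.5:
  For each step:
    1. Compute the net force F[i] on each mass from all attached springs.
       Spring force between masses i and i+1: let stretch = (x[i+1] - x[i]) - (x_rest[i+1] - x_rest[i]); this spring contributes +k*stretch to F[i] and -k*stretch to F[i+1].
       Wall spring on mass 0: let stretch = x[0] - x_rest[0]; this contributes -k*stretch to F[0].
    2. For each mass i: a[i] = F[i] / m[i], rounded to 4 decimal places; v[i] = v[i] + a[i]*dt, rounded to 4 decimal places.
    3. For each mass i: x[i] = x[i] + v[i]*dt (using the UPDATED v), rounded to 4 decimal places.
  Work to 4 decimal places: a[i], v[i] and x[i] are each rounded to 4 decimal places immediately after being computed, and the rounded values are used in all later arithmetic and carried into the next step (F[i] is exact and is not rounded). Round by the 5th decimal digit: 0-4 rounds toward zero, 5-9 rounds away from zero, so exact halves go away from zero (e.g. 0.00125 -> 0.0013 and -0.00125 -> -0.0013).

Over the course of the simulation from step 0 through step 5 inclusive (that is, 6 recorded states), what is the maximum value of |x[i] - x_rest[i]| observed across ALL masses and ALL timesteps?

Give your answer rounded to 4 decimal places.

Answer: 1.2500

Derivation:
Step 0: x=[5.0000 9.0000] v=[0.0000 0.0000]
Step 1: x=[4.5000 9.0000] v=[-1.0000 0.0000]
Step 2: x=[4.0000 8.5000] v=[-1.0000 -1.0000]
Step 3: x=[3.7500 7.5000] v=[-0.5000 -2.0000]
Step 4: x=[3.5000 6.7500] v=[-0.5000 -1.5000]
Step 5: x=[3.1250 6.7500] v=[-0.7500 0.0000]
Max displacement = 1.2500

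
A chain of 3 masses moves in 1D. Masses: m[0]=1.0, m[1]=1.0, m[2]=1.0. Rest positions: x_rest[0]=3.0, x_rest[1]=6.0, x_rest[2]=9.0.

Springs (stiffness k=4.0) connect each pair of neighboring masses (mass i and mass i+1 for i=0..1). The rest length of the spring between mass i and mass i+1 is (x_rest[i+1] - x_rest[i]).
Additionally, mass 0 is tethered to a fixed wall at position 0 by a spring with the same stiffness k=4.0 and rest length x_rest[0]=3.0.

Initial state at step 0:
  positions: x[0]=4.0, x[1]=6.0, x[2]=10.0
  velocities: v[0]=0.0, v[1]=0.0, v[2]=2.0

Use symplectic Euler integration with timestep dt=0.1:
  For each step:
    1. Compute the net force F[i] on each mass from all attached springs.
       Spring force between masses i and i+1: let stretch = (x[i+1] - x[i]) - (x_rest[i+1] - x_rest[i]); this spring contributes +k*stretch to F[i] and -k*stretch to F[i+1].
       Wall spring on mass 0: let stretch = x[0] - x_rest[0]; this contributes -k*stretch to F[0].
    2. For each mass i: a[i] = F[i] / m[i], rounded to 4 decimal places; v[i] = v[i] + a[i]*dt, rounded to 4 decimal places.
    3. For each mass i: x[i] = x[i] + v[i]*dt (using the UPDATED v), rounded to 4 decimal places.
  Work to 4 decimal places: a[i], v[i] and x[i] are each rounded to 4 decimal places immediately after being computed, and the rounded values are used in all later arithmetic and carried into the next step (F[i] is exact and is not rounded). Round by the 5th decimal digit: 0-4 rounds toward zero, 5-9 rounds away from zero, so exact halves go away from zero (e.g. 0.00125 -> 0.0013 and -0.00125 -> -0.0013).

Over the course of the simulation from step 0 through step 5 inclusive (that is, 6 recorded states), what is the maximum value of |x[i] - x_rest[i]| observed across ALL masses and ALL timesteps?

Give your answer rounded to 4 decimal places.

Step 0: x=[4.0000 6.0000 10.0000] v=[0.0000 0.0000 2.0000]
Step 1: x=[3.9200 6.0800 10.1600] v=[-0.8000 0.8000 1.6000]
Step 2: x=[3.7696 6.2368 10.2768] v=[-1.5040 1.5680 1.1680]
Step 3: x=[3.5671 6.4565 10.3520] v=[-2.0250 2.1971 0.7520]
Step 4: x=[3.3375 6.7165 10.3914] v=[-2.2961 2.5995 0.3938]
Step 5: x=[3.1096 6.9883 10.4038] v=[-2.2795 2.7179 0.1238]
Max displacement = 1.4038

Answer: 1.4038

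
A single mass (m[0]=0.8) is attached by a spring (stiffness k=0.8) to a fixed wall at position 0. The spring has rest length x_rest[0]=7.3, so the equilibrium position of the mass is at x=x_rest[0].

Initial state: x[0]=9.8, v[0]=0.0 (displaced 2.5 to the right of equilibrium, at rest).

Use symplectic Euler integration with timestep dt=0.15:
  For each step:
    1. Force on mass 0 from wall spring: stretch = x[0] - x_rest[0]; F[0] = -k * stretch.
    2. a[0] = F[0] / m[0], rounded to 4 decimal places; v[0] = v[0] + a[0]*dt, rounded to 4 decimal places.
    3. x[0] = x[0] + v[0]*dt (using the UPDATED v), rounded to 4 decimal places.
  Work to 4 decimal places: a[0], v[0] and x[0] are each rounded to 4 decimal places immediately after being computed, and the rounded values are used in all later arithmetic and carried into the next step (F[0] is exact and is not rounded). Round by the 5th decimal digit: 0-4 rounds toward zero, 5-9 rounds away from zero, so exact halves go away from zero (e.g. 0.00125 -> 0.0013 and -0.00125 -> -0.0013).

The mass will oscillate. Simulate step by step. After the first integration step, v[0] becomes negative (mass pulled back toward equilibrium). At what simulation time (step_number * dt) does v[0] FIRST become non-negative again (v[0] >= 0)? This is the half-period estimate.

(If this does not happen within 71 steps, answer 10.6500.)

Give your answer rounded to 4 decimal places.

Step 0: x=[9.8000] v=[0.0000]
Step 1: x=[9.7438] v=[-0.3750]
Step 2: x=[9.6326] v=[-0.7416]
Step 3: x=[9.4689] v=[-1.0915]
Step 4: x=[9.2564] v=[-1.4168]
Step 5: x=[8.9999] v=[-1.7103]
Step 6: x=[8.7051] v=[-1.9653]
Step 7: x=[8.3787] v=[-2.1761]
Step 8: x=[8.0280] v=[-2.3379]
Step 9: x=[7.6609] v=[-2.4471]
Step 10: x=[7.2857] v=[-2.5012]
Step 11: x=[6.9108] v=[-2.4991]
Step 12: x=[6.5447] v=[-2.4407]
Step 13: x=[6.1956] v=[-2.3274]
Step 14: x=[5.8713] v=[-2.1617]
Step 15: x=[5.5792] v=[-1.9474]
Step 16: x=[5.3258] v=[-1.6893]
Step 17: x=[5.1168] v=[-1.3932]
Step 18: x=[4.9569] v=[-1.0657]
Step 19: x=[4.8498] v=[-0.7142]
Step 20: x=[4.7978] v=[-0.3467]
Step 21: x=[4.8021] v=[0.0286]
First v>=0 after going negative at step 21, time=3.1500

Answer: 3.1500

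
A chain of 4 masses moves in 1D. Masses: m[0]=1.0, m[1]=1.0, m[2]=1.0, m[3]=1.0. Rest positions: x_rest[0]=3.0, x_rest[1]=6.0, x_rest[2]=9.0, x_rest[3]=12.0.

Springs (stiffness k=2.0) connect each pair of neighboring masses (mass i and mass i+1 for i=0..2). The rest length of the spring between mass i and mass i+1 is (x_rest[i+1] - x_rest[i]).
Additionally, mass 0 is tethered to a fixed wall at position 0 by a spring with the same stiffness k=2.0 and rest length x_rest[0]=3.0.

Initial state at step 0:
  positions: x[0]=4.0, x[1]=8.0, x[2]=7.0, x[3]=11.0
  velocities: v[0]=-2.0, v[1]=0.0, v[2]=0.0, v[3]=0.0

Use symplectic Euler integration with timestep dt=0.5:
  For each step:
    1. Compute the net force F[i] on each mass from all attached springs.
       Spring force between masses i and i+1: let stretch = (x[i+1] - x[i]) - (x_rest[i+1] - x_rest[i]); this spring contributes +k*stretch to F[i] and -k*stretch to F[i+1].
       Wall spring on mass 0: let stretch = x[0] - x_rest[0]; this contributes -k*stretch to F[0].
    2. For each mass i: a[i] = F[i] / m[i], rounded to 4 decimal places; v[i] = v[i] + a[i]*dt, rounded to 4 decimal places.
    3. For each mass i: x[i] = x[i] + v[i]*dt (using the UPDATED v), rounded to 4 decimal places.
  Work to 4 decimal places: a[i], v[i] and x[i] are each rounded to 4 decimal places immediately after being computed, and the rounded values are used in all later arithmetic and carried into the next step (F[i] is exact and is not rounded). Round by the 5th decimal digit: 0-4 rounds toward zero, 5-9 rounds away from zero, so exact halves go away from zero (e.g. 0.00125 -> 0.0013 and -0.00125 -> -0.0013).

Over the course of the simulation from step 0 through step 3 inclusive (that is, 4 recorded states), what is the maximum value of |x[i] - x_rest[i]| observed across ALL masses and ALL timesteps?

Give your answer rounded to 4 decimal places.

Answer: 2.3750

Derivation:
Step 0: x=[4.0000 8.0000 7.0000 11.0000] v=[-2.0000 0.0000 0.0000 0.0000]
Step 1: x=[3.0000 5.5000 9.5000 10.5000] v=[-2.0000 -5.0000 5.0000 -1.0000]
Step 2: x=[1.7500 3.7500 10.5000 11.0000] v=[-2.5000 -3.5000 2.0000 1.0000]
Step 3: x=[0.6250 4.3750 8.3750 12.7500] v=[-2.2500 1.2500 -4.2500 3.5000]
Max displacement = 2.3750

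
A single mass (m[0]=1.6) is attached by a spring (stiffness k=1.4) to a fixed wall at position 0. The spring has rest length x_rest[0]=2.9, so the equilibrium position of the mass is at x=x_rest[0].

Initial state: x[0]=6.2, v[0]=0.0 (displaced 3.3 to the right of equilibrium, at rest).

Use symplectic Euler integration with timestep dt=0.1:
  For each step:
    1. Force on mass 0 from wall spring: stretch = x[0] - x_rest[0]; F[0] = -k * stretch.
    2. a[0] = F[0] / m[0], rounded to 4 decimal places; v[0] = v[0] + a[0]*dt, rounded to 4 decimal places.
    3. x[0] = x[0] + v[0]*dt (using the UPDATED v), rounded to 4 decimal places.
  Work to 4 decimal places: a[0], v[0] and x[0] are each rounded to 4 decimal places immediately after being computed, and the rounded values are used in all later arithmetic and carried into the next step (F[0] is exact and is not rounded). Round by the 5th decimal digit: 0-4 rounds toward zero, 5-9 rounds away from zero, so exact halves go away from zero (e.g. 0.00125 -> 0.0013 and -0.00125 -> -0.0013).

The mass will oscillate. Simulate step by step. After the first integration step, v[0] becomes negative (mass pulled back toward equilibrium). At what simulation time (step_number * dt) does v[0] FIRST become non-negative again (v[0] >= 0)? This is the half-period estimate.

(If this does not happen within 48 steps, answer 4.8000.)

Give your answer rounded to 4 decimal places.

Step 0: x=[6.2000] v=[0.0000]
Step 1: x=[6.1711] v=[-0.2888]
Step 2: x=[6.1136] v=[-0.5750]
Step 3: x=[6.0280] v=[-0.8562]
Step 4: x=[5.9150] v=[-1.1299]
Step 5: x=[5.7756] v=[-1.3937]
Step 6: x=[5.6111] v=[-1.6453]
Step 7: x=[5.4229] v=[-1.8825]
Step 8: x=[5.2126] v=[-2.1033]
Step 9: x=[4.9820] v=[-2.3057]
Step 10: x=[4.7332] v=[-2.4879]
Step 11: x=[4.4684] v=[-2.6483]
Step 12: x=[4.1899] v=[-2.7855]
Step 13: x=[3.9001] v=[-2.8984]
Step 14: x=[3.6015] v=[-2.9859]
Step 15: x=[3.2968] v=[-3.0473]
Step 16: x=[2.9886] v=[-3.0820]
Step 17: x=[2.6796] v=[-3.0898]
Step 18: x=[2.3726] v=[-3.0705]
Step 19: x=[2.0702] v=[-3.0244]
Step 20: x=[1.7750] v=[-2.9518]
Step 21: x=[1.4897] v=[-2.8534]
Step 22: x=[1.2167] v=[-2.7300]
Step 23: x=[0.9584] v=[-2.5827]
Step 24: x=[0.7171] v=[-2.4128]
Step 25: x=[0.4949] v=[-2.2218]
Step 26: x=[0.2938] v=[-2.0114]
Step 27: x=[0.1155] v=[-1.7834]
Step 28: x=[-0.0385] v=[-1.5398]
Step 29: x=[-0.1668] v=[-1.2827]
Step 30: x=[-0.2682] v=[-1.0144]
Step 31: x=[-0.3419] v=[-0.7372]
Step 32: x=[-0.3873] v=[-0.4535]
Step 33: x=[-0.4039] v=[-0.1659]
Step 34: x=[-0.3916] v=[0.1232]
First v>=0 after going negative at step 34, time=3.4000

Answer: 3.4000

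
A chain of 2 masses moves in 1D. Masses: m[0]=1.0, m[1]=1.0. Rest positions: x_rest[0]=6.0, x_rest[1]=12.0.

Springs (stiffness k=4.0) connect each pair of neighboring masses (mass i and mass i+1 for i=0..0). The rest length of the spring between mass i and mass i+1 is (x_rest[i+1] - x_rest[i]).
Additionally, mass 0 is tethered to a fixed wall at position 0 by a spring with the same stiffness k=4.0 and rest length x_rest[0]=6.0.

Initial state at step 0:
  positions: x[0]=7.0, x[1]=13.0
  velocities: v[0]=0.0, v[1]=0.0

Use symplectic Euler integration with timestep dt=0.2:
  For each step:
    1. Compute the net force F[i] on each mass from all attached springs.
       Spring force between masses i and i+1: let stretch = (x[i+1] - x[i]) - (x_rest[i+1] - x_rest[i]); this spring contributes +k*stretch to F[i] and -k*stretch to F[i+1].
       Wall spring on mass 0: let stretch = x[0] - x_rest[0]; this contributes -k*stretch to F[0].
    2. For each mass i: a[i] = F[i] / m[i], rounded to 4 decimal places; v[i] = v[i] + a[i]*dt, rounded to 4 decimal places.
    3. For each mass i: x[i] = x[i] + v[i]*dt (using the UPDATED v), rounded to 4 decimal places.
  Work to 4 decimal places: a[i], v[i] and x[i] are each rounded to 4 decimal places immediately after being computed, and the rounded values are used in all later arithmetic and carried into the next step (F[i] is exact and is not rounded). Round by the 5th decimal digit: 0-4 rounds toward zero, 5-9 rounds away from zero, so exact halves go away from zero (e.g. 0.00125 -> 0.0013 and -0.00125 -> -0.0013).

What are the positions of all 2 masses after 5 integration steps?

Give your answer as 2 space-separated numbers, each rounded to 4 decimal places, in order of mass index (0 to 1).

Step 0: x=[7.0000 13.0000] v=[0.0000 0.0000]
Step 1: x=[6.8400 13.0000] v=[-0.8000 0.0000]
Step 2: x=[6.5712 12.9744] v=[-1.3440 -0.1280]
Step 3: x=[6.2755 12.8843] v=[-1.4784 -0.4506]
Step 4: x=[6.0331 12.6968] v=[-1.2118 -0.9376]
Step 5: x=[5.8916 12.4031] v=[-0.7073 -1.4686]

Answer: 5.8916 12.4031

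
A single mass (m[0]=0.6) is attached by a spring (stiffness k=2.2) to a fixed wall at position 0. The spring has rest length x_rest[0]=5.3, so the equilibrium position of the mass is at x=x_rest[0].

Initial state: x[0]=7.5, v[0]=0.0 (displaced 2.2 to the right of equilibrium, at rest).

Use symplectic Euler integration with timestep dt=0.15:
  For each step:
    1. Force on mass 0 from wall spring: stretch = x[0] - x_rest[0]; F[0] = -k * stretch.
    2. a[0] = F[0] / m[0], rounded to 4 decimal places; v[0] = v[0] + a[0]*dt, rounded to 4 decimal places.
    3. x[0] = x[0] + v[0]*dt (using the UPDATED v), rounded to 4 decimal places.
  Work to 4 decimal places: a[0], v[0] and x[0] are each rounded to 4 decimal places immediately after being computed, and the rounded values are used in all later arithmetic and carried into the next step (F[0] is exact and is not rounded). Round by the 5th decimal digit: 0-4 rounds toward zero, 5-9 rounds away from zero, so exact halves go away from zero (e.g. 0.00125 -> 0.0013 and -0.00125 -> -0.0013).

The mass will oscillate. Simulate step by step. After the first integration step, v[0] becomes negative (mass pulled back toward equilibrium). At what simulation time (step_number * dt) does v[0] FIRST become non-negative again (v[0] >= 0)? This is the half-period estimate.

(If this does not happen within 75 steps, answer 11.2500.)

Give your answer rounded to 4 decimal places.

Step 0: x=[7.5000] v=[0.0000]
Step 1: x=[7.3185] v=[-1.2100]
Step 2: x=[6.9705] v=[-2.3202]
Step 3: x=[6.4847] v=[-3.2390]
Step 4: x=[5.9011] v=[-3.8906]
Step 5: x=[5.2679] v=[-4.2212]
Step 6: x=[4.6374] v=[-4.2035]
Step 7: x=[4.0615] v=[-3.8391]
Step 8: x=[3.5878] v=[-3.1579]
Step 9: x=[3.2554] v=[-2.2162]
Step 10: x=[3.0916] v=[-1.0917]
Step 11: x=[3.1100] v=[0.1229]
First v>=0 after going negative at step 11, time=1.6500

Answer: 1.6500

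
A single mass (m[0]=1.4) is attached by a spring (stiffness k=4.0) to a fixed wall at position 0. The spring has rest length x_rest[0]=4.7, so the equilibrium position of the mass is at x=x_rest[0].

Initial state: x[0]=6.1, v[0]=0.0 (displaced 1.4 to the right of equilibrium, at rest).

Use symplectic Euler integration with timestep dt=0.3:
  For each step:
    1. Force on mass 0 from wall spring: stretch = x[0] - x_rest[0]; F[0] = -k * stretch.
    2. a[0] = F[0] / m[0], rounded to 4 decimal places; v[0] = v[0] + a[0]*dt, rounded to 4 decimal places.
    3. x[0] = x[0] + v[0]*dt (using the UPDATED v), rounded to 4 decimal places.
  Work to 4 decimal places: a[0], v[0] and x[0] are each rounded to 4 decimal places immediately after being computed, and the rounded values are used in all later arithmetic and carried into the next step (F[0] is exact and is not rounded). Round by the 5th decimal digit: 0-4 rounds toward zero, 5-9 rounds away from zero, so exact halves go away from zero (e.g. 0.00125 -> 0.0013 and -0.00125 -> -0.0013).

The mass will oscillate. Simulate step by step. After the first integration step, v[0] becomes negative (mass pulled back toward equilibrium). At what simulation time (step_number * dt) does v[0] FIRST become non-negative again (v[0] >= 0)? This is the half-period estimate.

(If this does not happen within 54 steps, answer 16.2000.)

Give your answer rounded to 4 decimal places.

Step 0: x=[6.1000] v=[0.0000]
Step 1: x=[5.7400] v=[-1.2000]
Step 2: x=[5.1126] v=[-2.0914]
Step 3: x=[4.3791] v=[-2.4451]
Step 4: x=[3.7281] v=[-2.1700]
Step 5: x=[3.3270] v=[-1.3369]
Step 6: x=[3.2790] v=[-0.1600]
Step 7: x=[3.5964] v=[1.0580]
First v>=0 after going negative at step 7, time=2.1000

Answer: 2.1000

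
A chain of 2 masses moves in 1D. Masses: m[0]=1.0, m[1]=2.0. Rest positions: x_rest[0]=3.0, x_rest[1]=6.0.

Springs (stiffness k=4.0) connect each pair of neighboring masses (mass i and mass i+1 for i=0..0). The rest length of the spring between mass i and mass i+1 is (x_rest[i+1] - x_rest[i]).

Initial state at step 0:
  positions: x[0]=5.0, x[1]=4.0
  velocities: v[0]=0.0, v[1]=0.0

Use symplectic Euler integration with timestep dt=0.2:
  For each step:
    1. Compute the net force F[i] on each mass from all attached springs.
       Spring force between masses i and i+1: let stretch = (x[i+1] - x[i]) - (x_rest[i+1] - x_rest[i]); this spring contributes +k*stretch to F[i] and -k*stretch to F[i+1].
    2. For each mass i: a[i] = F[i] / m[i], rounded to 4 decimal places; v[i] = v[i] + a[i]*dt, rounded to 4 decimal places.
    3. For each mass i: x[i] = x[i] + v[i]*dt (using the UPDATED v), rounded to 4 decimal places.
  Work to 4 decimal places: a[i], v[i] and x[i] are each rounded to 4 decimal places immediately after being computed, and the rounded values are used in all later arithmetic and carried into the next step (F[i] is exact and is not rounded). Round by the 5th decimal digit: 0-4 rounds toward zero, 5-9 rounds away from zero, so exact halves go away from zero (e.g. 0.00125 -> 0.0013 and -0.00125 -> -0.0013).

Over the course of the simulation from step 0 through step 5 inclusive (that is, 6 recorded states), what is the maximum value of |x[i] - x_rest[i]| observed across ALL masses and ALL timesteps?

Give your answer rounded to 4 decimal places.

Step 0: x=[5.0000 4.0000] v=[0.0000 0.0000]
Step 1: x=[4.3600 4.3200] v=[-3.2000 1.6000]
Step 2: x=[3.2336 4.8832] v=[-5.6320 2.8160]
Step 3: x=[1.8911 5.5544] v=[-6.7123 3.3562]
Step 4: x=[0.6548 6.1726] v=[-6.1817 3.0909]
Step 5: x=[-0.1787 6.5894] v=[-4.1675 2.0838]
Max displacement = 3.1787

Answer: 3.1787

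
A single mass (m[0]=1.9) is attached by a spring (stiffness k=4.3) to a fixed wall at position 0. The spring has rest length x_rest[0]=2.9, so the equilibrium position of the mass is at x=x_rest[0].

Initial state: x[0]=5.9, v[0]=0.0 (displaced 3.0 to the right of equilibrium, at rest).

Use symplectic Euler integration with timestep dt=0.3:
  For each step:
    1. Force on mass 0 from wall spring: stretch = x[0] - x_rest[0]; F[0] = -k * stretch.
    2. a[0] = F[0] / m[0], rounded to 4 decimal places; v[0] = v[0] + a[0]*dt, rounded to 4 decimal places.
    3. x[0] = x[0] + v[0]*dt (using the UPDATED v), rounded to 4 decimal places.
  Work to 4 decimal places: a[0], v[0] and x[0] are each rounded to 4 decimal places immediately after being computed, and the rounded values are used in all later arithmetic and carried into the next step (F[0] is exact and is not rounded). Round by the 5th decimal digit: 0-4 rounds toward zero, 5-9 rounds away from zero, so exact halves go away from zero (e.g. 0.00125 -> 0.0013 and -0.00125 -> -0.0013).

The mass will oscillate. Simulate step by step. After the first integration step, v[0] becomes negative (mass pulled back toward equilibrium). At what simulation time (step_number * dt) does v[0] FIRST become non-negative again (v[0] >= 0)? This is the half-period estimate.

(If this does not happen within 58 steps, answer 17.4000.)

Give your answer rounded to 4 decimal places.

Step 0: x=[5.9000] v=[0.0000]
Step 1: x=[5.2889] v=[-2.0369]
Step 2: x=[4.1912] v=[-3.6589]
Step 3: x=[2.8305] v=[-4.5356]
Step 4: x=[1.4840] v=[-4.4884]
Step 5: x=[0.4259] v=[-3.5270]
Step 6: x=[-0.1283] v=[-1.8472]
Step 7: x=[-0.0656] v=[0.2089]
First v>=0 after going negative at step 7, time=2.1000

Answer: 2.1000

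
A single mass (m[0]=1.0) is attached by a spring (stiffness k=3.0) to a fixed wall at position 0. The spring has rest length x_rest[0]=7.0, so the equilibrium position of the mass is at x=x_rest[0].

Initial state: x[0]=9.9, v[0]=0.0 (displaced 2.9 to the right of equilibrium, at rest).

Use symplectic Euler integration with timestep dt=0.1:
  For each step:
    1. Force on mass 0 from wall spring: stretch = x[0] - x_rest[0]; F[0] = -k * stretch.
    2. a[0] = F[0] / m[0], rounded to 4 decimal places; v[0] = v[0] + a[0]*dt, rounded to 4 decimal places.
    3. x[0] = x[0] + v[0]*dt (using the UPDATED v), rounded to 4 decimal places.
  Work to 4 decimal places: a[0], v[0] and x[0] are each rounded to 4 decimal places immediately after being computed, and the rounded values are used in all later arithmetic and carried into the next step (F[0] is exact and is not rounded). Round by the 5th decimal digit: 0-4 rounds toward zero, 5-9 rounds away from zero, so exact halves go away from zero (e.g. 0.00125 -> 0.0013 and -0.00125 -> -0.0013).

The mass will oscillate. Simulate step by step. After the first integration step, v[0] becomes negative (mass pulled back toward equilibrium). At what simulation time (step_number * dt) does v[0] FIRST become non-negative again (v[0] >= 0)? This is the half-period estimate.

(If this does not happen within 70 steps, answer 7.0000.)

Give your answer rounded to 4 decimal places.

Step 0: x=[9.9000] v=[0.0000]
Step 1: x=[9.8130] v=[-0.8700]
Step 2: x=[9.6416] v=[-1.7139]
Step 3: x=[9.3910] v=[-2.5064]
Step 4: x=[9.0686] v=[-3.2237]
Step 5: x=[8.6842] v=[-3.8443]
Step 6: x=[8.2492] v=[-4.3496]
Step 7: x=[7.7768] v=[-4.7244]
Step 8: x=[7.2811] v=[-4.9574]
Step 9: x=[6.7769] v=[-5.0417]
Step 10: x=[6.2794] v=[-4.9748]
Step 11: x=[5.8035] v=[-4.7586]
Step 12: x=[5.3635] v=[-4.3997]
Step 13: x=[4.9726] v=[-3.9088]
Step 14: x=[4.6425] v=[-3.3006]
Step 15: x=[4.3832] v=[-2.5934]
Step 16: x=[4.2024] v=[-1.8084]
Step 17: x=[4.1055] v=[-0.9691]
Step 18: x=[4.0954] v=[-0.1008]
Step 19: x=[4.1725] v=[0.7706]
First v>=0 after going negative at step 19, time=1.9000

Answer: 1.9000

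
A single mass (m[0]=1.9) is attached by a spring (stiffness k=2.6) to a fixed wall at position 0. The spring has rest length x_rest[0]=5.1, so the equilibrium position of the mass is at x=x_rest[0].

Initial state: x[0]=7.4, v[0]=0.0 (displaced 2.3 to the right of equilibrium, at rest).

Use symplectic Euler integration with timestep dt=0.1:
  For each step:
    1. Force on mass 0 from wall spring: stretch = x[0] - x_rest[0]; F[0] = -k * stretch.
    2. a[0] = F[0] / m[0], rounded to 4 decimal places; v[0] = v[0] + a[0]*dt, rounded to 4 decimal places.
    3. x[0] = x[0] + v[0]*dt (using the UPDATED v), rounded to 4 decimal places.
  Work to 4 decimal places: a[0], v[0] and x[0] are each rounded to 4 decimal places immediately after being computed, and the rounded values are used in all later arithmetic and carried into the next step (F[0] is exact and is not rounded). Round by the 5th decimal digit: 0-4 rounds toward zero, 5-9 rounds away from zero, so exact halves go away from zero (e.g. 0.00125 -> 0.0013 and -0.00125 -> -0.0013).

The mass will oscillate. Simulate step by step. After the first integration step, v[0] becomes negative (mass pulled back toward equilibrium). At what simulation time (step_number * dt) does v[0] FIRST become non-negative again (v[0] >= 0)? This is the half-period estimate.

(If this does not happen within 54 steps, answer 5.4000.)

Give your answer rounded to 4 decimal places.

Answer: 2.7000

Derivation:
Step 0: x=[7.4000] v=[0.0000]
Step 1: x=[7.3685] v=[-0.3147]
Step 2: x=[7.3060] v=[-0.6251]
Step 3: x=[7.2133] v=[-0.9270]
Step 4: x=[7.0917] v=[-1.2162]
Step 5: x=[6.9428] v=[-1.4888]
Step 6: x=[6.7687] v=[-1.7410]
Step 7: x=[6.5718] v=[-1.9694]
Step 8: x=[6.3547] v=[-2.1708]
Step 9: x=[6.1205] v=[-2.3425]
Step 10: x=[5.8723] v=[-2.4822]
Step 11: x=[5.6135] v=[-2.5879]
Step 12: x=[5.3477] v=[-2.6582]
Step 13: x=[5.0785] v=[-2.6921]
Step 14: x=[4.8096] v=[-2.6892]
Step 15: x=[4.5447] v=[-2.6495]
Step 16: x=[4.2874] v=[-2.5735]
Step 17: x=[4.0412] v=[-2.4623]
Step 18: x=[3.8095] v=[-2.3174]
Step 19: x=[3.5954] v=[-2.1408]
Step 20: x=[3.4019] v=[-1.9349]
Step 21: x=[3.2317] v=[-1.7025]
Step 22: x=[3.0870] v=[-1.4468]
Step 23: x=[2.9699] v=[-1.1713]
Step 24: x=[2.8819] v=[-0.8798]
Step 25: x=[2.8243] v=[-0.5763]
Step 26: x=[2.7978] v=[-0.2649]
Step 27: x=[2.8028] v=[0.0501]
First v>=0 after going negative at step 27, time=2.7000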